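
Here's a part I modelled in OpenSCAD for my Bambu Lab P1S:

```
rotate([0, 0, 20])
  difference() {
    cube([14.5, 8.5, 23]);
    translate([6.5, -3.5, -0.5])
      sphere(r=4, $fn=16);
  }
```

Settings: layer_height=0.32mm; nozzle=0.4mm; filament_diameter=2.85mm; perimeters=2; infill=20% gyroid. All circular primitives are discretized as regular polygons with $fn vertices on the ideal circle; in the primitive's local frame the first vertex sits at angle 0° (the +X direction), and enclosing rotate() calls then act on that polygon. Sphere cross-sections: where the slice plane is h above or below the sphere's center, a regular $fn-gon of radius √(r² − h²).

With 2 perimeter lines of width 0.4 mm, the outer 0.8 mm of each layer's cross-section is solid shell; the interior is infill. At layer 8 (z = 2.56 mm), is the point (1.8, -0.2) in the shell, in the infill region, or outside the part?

At z = 2.56 mm: the 14.5×8.5 cube contributes its full rectangle; the r=4 sphere at (6.5, -3.5) slices to a regular 16-gon of circumradius 2.576 (√(r²−h²) with h=3.06 from center); After the difference (first − rest): starting from the 14.5×8.5 cube, the r=4 sphere at (6.5, -3.5) misses the remaining region (no effect) — 1 connected region; (rotated 20° about Z; rotation is an isometry so areas/perimeters/island counts are preserved). Overall, the cross-section is a single solid region. Undo the 20° rotation: the query point maps to (1.623, -0.804) in the un-rotated model frame. The nearest boundary edge runs (14.50, 0.00)→(0.00, 0.00); distance from the point to it = 0.80 mm. The point is not inside any of the regions above, so it lies outside the cross-section (0.80 mm from the nearest boundary).

outside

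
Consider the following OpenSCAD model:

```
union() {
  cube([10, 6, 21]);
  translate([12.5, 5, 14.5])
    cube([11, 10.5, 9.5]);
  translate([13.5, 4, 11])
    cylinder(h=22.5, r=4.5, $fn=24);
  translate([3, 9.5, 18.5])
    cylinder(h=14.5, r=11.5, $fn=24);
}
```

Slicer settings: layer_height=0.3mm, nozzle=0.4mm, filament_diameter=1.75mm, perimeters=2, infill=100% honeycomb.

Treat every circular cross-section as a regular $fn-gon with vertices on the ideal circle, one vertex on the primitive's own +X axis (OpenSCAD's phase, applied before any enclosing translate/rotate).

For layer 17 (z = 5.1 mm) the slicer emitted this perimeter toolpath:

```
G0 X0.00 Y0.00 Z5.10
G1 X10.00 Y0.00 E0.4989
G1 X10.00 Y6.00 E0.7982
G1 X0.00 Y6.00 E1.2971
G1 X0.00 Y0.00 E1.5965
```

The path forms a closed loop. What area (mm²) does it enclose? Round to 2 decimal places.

60.00 mm²

Apply the shoelace formula to the sequence of (X, Y) vertices; enclosed area = 60.00 mm².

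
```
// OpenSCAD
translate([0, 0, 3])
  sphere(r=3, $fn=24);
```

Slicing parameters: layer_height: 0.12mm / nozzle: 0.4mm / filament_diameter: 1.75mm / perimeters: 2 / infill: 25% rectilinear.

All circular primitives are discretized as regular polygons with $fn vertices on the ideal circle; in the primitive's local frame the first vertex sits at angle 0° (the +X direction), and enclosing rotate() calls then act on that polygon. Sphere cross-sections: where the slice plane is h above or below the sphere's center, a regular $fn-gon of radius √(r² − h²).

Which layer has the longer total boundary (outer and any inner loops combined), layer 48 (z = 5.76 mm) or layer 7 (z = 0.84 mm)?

Layer 48 (z = 5.76): the sphere: section is a regular 24-gon, circumradius = √(r²−h²) = √(3²−2.76²) = 1.176 (perimeter = 2·24·1.176·sin(180°/24) = 7.37 mm). So its perimeter = 7.37 mm. Layer 7 (z = 0.84): the r=3 sphere contributes a regular 24-gon of circumradius √(3²−2.16²) = 2.082 (perimeter = 2·24·2.082·sin(180°/24) = 13.04 mm). So its perimeter = 13.04 mm. Layer 7 is larger (13.04 vs 7.37 mm).

layer 7 (z = 0.84 mm)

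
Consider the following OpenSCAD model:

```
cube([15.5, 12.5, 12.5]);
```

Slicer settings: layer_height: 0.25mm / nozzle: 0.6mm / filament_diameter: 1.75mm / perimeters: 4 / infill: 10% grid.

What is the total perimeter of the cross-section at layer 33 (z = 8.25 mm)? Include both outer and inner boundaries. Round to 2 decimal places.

56.00 mm

At z = 8.25 mm: the cube is present — its section is the full 15.5×12.5 rectangle (perimeter 56.00 mm). Overall, the cross-section is a single solid region. Total boundary length (outer) = 56.00 mm.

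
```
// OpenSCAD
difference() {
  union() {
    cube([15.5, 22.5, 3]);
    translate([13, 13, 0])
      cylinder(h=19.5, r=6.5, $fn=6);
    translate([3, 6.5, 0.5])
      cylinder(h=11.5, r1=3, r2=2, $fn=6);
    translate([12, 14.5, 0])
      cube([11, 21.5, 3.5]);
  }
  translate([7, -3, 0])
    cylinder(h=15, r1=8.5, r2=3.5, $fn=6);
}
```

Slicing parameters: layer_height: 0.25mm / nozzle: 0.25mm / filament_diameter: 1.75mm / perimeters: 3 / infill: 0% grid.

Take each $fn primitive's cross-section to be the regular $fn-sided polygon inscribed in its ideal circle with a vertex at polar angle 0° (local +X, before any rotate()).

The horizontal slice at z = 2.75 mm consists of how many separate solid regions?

1

At z = 2.75 mm: the cube (footprint 15.5×22.5) is included at this height; the cylinder at (13, 13): section is a regular 6-gon, circumradius r=6.5; the cone at (3, 6.5): at t=0.196 of its height the radius interpolates to r₁+(r₂−r₁)t = 2.804, giving a regular 6-gon of that circumradius; the cube at (12, 14.5) (footprint 11×21.5) is included at this height; Combining (union): the regions partially overlap (shared area 139.48 mm²), so overlapping operands fuse into one piece — 1 connected region; the cone at (7, -3): at t=0.183 of its height the radius interpolates to r₁+(r₂−r₁)t = 7.583, giving a regular 6-gon of that circumradius; Subtracting the remaining from the first: starting from the result so far, the cone at (7, -3) partially overlaps it — only the 34.40 mm² overlap (of its 149.41 mm²) is removed, clipping the outline — 1 connected region. The result has 1 disconnected region.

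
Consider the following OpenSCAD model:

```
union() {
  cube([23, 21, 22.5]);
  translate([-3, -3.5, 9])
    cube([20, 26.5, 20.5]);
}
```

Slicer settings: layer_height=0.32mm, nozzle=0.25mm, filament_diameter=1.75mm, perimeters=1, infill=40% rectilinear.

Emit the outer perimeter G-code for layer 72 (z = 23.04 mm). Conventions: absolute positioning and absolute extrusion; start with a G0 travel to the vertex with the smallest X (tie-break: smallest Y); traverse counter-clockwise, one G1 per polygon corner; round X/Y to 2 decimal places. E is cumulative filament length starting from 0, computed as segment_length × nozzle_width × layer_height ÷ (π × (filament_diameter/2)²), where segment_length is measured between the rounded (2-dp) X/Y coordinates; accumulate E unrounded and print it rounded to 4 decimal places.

G0 X-3.00 Y-3.50 Z23.04
G1 X17.00 Y-3.50 E0.6652
G1 X17.00 Y23.00 E1.5466
G1 X-3.00 Y23.00 E2.2118
G1 X-3.00 Y-3.50 E3.0932

At z = 23.04 mm: the cube is absent (z outside [0, 22.5]); the cube at (-3, -3.5) is present — its section is the full 20×26.5 rectangle; Taking the union: only the 20×26.5 cube at (-3, -3.5) is present, so the union is just that shape — 1 connected region. The outline is a single polygon with 4 vertices. Extrusion per mm of travel: 0.25 × 0.32 / (π × 0.875²) = 0.033260. Accumulating E over each segment gives final E = 3.0932.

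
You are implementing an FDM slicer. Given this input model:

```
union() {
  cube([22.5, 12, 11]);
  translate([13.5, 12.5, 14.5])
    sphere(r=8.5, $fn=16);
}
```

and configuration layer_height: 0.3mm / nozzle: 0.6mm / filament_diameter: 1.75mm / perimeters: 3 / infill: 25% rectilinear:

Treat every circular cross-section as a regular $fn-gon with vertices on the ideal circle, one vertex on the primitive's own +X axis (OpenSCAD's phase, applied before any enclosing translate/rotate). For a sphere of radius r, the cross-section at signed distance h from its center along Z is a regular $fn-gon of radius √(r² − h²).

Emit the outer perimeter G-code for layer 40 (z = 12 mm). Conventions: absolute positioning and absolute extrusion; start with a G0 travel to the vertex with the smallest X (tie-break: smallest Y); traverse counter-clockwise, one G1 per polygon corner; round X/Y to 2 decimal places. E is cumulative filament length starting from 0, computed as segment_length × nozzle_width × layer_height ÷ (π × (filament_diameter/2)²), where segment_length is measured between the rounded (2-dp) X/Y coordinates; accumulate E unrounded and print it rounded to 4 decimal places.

G0 X5.38 Y12.50 Z12.00
G1 X5.99 Y9.39 E0.2372
G1 X7.76 Y6.76 E0.4744
G1 X10.39 Y4.99 E0.7116
G1 X13.50 Y4.38 E0.9488
G1 X16.61 Y4.99 E1.1860
G1 X19.24 Y6.76 E1.4232
G1 X21.01 Y9.39 E1.6605
G1 X21.62 Y12.50 E1.8976
G1 X21.01 Y15.61 E2.1348
G1 X19.24 Y18.24 E2.3721
G1 X16.61 Y20.01 E2.6093
G1 X13.50 Y20.62 E2.8465
G1 X10.39 Y20.01 E3.0836
G1 X7.76 Y18.24 E3.3209
G1 X5.99 Y15.61 E3.5581
G1 X5.38 Y12.50 E3.7953

At z = 12 mm: the cube is not intersected at this z (z outside [0, 11]); the sphere at (13.5, 12.5): section is a regular 16-gon, circumradius = √(r²−h²) = √(8.5²−2.5²) = 8.124; Combining (union): only the r=8.5 sphere at (13.5, 12.5) is present, so the union is just that shape — 1 connected region. The outline is a single polygon with 16 vertices. Extrusion per mm of travel: 0.6 × 0.3 / (π × 0.875²) = 0.074835. Accumulating E over each segment gives final E = 3.7953.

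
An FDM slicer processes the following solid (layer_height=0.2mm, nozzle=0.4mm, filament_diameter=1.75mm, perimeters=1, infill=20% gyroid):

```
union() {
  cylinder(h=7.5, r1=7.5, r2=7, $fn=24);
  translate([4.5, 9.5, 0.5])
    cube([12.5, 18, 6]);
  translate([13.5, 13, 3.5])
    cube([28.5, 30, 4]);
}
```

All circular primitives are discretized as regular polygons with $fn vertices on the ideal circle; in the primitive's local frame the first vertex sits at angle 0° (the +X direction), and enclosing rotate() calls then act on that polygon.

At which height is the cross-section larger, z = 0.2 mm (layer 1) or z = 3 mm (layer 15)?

layer 15 (z = 3 mm)

Layer 1 (z = 0.2): the cone (r1=7.5→r2=7) has section circumradius 7.487 here — a regular 24-gon (area = (24/2)·7.487²·sin(360°/24) = 174.08 mm²); the cube at (4.5, 9.5) does not reach this height (z outside [0.5, 6.5]); the cube at (13.5, 13) is absent (z outside [3.5, 7.5]); Combining (union): only the cone is present, so the union is just that shape — area = 174.08 mm². So its area = 174.08 mm². Layer 15 (z = 3): the cone (r1=7.5→r2=7) has section circumradius 7.300 here — a regular 24-gon (area = (24/2)·7.300²·sin(360°/24) = 165.51 mm²); the 12.5×18 cube at (4.5, 9.5) contributes its full rectangle (area 225.00 mm²); the cube at (13.5, 13) is absent (z outside [3.5, 7.5]); Merging all regions: the 2 present regions are separate (no shared area or edge), so areas and boundary lengths simply add and each stays a separate island — area = 390.51 mm². So its area = 390.51 mm². Layer 15 is larger (390.51 vs 174.08 mm²).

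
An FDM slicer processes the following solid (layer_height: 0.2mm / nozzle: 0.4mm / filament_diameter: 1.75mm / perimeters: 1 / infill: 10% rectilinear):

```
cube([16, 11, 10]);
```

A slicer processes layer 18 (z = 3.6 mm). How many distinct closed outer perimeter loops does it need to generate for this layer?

At z = 3.6 mm: the cube (footprint 16×11) is included at this height. The result has 1 disconnected region.

1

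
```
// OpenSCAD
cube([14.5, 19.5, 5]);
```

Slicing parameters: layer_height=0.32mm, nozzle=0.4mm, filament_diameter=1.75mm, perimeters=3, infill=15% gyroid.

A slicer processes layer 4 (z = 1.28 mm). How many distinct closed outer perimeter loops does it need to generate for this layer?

1

At z = 1.28 mm: the cube is present — its section is the full 14.5×19.5 rectangle. The result has 1 disconnected region.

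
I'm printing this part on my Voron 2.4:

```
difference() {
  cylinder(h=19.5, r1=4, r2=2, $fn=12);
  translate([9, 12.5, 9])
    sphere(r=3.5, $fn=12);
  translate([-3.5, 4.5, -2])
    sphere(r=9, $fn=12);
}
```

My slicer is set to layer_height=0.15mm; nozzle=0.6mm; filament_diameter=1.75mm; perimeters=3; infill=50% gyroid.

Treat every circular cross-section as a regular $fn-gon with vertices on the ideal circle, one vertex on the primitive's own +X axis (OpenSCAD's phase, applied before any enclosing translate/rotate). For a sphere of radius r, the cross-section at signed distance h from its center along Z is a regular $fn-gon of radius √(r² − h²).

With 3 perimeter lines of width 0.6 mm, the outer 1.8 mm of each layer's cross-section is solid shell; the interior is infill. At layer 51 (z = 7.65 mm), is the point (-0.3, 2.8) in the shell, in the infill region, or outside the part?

At z = 7.65 mm: the cone: at t=0.392 of its height the radius interpolates to r₁+(r₂−r₁)t = 3.215, giving a regular 12-gon of that circumradius; the r=3.5 sphere at (9, 12.5) slices to a regular 12-gon of circumradius 3.229 (√(r²−h²) with h=1.35 from center); the sphere at (-3.5, 4.5) is not intersected at this z (|z−center|=9.650 > r=9); Subtracting the remaining from the first: starting from the cone, the r=3.5 sphere at (9, 12.5) misses the remaining region (no effect) — 1 connected region. Overall, the cross-section is a single solid region. The nearest boundary edge runs (-1.61, 2.78)→(0.00, 3.22); distance from the point to it = 0.32 mm. The point is inside the cross-section, 0.32 mm from the nearest boundary — within the 1.8 mm shell band (3 × 0.6).

shell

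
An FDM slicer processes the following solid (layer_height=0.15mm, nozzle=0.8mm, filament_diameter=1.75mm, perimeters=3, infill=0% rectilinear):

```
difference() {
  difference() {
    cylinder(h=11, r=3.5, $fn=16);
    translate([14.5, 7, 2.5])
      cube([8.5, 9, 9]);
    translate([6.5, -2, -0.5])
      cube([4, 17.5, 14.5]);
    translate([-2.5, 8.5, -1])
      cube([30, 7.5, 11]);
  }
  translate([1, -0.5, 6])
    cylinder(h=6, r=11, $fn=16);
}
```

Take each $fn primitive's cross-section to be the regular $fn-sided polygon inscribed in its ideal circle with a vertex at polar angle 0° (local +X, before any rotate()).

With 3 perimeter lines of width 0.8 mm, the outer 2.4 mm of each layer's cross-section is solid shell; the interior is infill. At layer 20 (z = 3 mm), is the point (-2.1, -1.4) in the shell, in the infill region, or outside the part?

At z = 3 mm: the cylinder: section is a regular 16-gon, circumradius r=3.5; the cube at (14.5, 7) is present — its section is the full 8.5×9 rectangle; the 4×17.5 cube at (6.5, -2) contributes its full rectangle; the cube at (-2.5, 8.5) is present — its section is the full 30×7.5 rectangle; After the difference (first − rest): starting from the r=3.5 cylinder, the 8.5×9 cube at (14.5, 7) misses the remaining region (no effect); the 4×17.5 cube at (6.5, -2) misses the remaining region (no effect); the 30×7.5 cube at (-2.5, 8.5) misses the remaining region (no effect) — 1 connected region; the cylinder at (1, -0.5) does not reach this height (z outside [6, 12]); Taking the first minus the rest: none of the subtracted shapes is present at this height, so that combined region is unchanged — 1 connected region. Overall, the cross-section is a single solid region. The nearest boundary edge runs (-2.47, -2.47)→(-3.23, -1.34); distance from the point to it = 0.91 mm. The point is inside the cross-section, 0.91 mm from the nearest boundary — within the 2.4 mm shell band (3 × 0.8).

shell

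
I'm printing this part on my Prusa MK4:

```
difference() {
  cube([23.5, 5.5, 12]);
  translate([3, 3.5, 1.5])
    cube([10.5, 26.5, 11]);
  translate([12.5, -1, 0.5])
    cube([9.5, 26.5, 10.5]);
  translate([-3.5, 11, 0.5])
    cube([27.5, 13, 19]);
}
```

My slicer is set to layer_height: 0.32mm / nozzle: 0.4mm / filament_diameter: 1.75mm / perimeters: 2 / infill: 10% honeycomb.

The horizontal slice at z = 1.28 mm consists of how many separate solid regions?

2

At z = 1.28 mm: the cube (footprint 23.5×5.5) is included at this height; the cube at (3, 3.5) is not intersected at this z (z outside [1.5, 12.5]); the 9.5×26.5 cube at (12.5, -1) contributes its full rectangle; the cube at (-3.5, 11) is present — its section is the full 27.5×13 rectangle; Subtracting the remaining from the first: starting from the 23.5×5.5 cube, the 9.5×26.5 cube at (12.5, -1) partially overlaps it — only the 52.25 mm² overlap (of its 251.75 mm²) is removed, clipping the outline; the 27.5×13 cube at (-3.5, 11) misses the remaining region (no effect) — 2 connected regions. The result has 2 disconnected regions.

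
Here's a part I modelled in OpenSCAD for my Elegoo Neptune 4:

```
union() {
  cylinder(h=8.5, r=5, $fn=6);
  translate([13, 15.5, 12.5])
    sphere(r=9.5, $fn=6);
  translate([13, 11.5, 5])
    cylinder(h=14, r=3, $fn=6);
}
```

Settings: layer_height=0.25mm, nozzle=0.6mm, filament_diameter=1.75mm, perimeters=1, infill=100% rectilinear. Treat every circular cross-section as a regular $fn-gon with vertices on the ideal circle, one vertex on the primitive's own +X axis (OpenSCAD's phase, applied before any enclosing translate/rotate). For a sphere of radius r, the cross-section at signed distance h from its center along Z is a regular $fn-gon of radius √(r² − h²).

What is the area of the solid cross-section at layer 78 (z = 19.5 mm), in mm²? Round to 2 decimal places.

107.17 mm²

At z = 19.5 mm: the cylinder is absent (z outside [0, 8.5]); the r=9.5 sphere at (13, 15.5) contributes a regular 6-gon of circumradius √(9.5²−7²) = 6.423 (area = (6/2)·6.423²·sin(360°/6) = 107.17 mm²); the cylinder at (13, 11.5) is not intersected at this z (z outside [5, 19]); Merging all regions: only the r=9.5 sphere at (13, 15.5) is present, so the union is just that shape — area = 107.17 mm². Overall, the cross-section is a single solid region. Net area = 107.17 mm².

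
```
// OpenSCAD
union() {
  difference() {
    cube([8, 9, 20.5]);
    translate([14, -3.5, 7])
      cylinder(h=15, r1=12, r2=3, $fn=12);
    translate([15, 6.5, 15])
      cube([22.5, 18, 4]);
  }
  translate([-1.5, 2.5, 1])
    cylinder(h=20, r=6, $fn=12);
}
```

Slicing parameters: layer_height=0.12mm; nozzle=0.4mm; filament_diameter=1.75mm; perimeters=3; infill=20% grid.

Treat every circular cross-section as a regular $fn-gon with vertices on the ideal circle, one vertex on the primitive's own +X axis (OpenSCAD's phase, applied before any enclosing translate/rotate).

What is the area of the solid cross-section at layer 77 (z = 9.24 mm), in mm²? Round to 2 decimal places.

At z = 9.24 mm: the cube (footprint 8×9) is included at this height (area 72.00 mm²); the cone at (14, -3.5) contributes a regular 12-gon of circumradius 10.656 (interpolated between r1=12 and r2=3 at t=0.149) (area = (12/2)·10.656²·sin(360°/12) = 340.65 mm²); the cube at (15, 6.5) is absent (z outside [15, 19]); Taking the first minus the rest: starting from the 8×9 cube (72.00 mm²), the cone at (14, -3.5) partially overlaps it — only the 11.56 mm² overlap (of its 340.65 mm²) is removed, clipping the outline — area = 60.44 mm²; the r=6 cylinder at (-1.5, 2.5) gives a regular 12-gon of circumradius 6 (constant along its height) (area = (12/2)·6.000²·sin(360°/12) = 108.00 mm²); Taking the union: the regions partially overlap — summed areas 168.44 mm² minus the doubly-counted overlap 28.71 mm² gives 139.73 mm² — area = 139.73 mm². Overall, the cross-section is a single solid region. Net area = 139.73 mm².

139.73 mm²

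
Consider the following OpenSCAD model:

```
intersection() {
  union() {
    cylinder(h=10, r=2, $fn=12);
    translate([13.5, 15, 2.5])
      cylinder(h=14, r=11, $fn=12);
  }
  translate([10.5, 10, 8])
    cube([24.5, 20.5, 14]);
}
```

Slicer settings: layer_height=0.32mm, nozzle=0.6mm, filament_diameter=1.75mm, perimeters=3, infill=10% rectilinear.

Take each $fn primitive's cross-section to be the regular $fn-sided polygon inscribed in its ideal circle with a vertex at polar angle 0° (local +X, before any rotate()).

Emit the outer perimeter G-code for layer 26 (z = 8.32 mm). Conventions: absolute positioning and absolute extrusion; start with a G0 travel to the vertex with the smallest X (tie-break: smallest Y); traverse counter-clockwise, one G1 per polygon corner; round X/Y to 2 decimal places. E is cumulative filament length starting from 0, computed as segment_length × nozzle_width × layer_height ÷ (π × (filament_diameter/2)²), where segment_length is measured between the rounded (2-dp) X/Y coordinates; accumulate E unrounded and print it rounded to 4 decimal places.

At z = 8.32 mm: the r=2 cylinder contributes a regular 12-gon of circumradius 2; the cylinder at (13.5, 15): section is a regular 12-gon, circumradius r=11; Merging all regions: the 2 present regions are separate (no shared area or edge), so areas and boundary lengths simply add and each stays a separate island — 2 connected regions; the cube at (10.5, 10) is present — its section is the full 24.5×20.5 rectangle; Keeping only the common overlap: the 24.5×20.5 cube at (10.5, 10) partially overlaps the result so far; clipping to the common part keeps 189.19 mm² — 1 connected region. The outline is a single polygon with 7 vertices. Extrusion per mm of travel: 0.6 × 0.32 / (π × 0.875²) = 0.079824. Accumulating E over each segment gives final E = 4.2488.

G0 X10.50 Y10.00 Z8.32
G1 X23.16 Y10.00 E1.0106
G1 X24.50 Y15.00 E1.4238
G1 X23.03 Y20.50 E1.8782
G1 X19.00 Y24.53 E2.3332
G1 X13.50 Y26.00 E2.7876
G1 X10.50 Y25.20 E3.0355
G1 X10.50 Y10.00 E4.2488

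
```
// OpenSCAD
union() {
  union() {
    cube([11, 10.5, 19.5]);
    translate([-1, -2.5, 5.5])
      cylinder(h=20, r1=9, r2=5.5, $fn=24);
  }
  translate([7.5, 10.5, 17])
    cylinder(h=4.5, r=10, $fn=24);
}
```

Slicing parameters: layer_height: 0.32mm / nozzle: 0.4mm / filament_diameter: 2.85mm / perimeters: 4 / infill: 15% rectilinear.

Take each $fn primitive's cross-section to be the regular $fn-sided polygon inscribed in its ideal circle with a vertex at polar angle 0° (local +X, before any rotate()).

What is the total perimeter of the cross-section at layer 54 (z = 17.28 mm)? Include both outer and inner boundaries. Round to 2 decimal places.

92.79 mm

At z = 17.28 mm: the cube (footprint 11×10.5) is included at this height (perimeter 43.00 mm); the cone at (-1, -2.5) contributes a regular 24-gon of circumradius 6.938 (interpolated between r1=9 and r2=5.5 at t=0.589) (perimeter = 2·24·6.938·sin(180°/24) = 43.47 mm); Taking the union: the regions partially overlap (shared area 16.14 mm²), so the edge portions inside another operand are dropped and the merged outline is re-measured after clipping — boundary = 69.47 mm; the r=10 cylinder at (7.5, 10.5) contributes a regular 24-gon of circumradius 10 (perimeter = 2·24·10.000·sin(180°/24) = 62.65 mm); Merging all regions: the regions partially overlap (shared area 100.86 mm²), so the edge portions inside another operand are dropped and the merged outline is re-measured after clipping — boundary = 92.79 mm. Overall, the cross-section is a single solid region. Total boundary length (outer) = 92.79 mm.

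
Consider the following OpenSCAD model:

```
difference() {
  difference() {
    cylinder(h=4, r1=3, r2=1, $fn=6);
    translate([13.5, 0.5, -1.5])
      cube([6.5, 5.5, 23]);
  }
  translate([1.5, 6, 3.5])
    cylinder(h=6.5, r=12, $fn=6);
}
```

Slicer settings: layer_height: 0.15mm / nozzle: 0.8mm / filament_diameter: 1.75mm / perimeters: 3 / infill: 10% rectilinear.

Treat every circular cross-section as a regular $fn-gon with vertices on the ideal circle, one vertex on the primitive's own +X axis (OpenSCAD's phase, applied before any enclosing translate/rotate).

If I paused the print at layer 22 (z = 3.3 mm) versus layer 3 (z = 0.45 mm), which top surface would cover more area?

layer 3 (z = 0.45 mm)

Layer 22 (z = 3.3): the cone: at t=0.825 of its height the radius interpolates to r₁+(r₂−r₁)t = 1.350, giving a regular 6-gon of that circumradius (area = (6/2)·1.350²·sin(360°/6) = 4.73 mm²); the 6.5×5.5 cube at (13.5, 0.5) contributes its full rectangle (area 35.75 mm²); Taking the first minus the rest: starting from the cone (4.73 mm²), the 6.5×5.5 cube at (13.5, 0.5) misses the remaining region (no effect) — area = 4.73 mm²; the cylinder at (1.5, 6) is not intersected at this z (z outside [3.5, 10]); Taking the first minus the rest: none of the subtracted shapes is present at this height, so the result so far is unchanged — area = 4.73 mm². So its area = 4.73 mm². Layer 3 (z = 0.45): the cone contributes a regular 6-gon of circumradius 2.775 (interpolated between r1=3 and r2=1 at t=0.113) (area = (6/2)·2.775²·sin(360°/6) = 20.01 mm²); the 6.5×5.5 cube at (13.5, 0.5) contributes its full rectangle (area 35.75 mm²); Subtracting the remaining from the first: starting from the cone (20.01 mm²), the 6.5×5.5 cube at (13.5, 0.5) misses the remaining region (no effect) — area = 20.01 mm²; the cylinder at (1.5, 6) is not intersected at this z (z outside [3.5, 10]); Subtracting the remaining from the first: none of the subtracted shapes is present at this height, so the result so far is unchanged — area = 20.01 mm². So its area = 20.01 mm². Layer 3 is larger (20.01 vs 4.73 mm²).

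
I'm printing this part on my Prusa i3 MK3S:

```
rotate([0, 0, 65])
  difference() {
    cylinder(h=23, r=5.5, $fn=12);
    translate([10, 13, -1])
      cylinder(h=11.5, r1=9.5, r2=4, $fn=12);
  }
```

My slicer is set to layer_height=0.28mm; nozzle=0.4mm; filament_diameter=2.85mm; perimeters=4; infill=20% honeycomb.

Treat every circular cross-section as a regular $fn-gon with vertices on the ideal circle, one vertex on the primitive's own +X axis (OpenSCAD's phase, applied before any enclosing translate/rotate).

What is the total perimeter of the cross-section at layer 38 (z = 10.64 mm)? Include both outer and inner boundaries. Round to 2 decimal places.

34.16 mm

At z = 10.64 mm: the r=5.5 cylinder gives a regular 12-gon of circumradius 5.5 (constant along its height) (perimeter = 2·12·5.500·sin(180°/12) = 34.16 mm); the cone at (10, 13) does not reach this height (z outside [-1, 10.5]); Taking the first minus the rest: none of the subtracted shapes is present at this height, so the r=5.5 cylinder is unchanged — boundary = 34.16 mm; (whole slice rotated 65° about Z — lengths, areas and connectivity unchanged). Overall, the cross-section is a single solid region. Total boundary length (outer) = 34.16 mm.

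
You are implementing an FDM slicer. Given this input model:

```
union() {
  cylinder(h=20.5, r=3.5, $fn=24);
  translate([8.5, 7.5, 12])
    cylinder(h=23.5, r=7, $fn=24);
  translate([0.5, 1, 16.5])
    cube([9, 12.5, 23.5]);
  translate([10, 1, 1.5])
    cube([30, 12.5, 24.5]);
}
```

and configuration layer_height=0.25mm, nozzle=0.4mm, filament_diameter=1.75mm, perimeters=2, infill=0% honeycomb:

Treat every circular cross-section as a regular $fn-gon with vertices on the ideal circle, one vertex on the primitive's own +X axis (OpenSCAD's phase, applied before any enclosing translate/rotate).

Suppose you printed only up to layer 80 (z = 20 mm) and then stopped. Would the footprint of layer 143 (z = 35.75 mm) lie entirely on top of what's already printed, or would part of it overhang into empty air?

Compare the two slices. At z = 20: the r=3.5 cylinder gives a regular 24-gon of circumradius 3.5 (constant along its height) (area = (24/2)·3.500²·sin(360°/24) = 38.05 mm²); the r=7 cylinder at (8.5, 7.5) gives a regular 24-gon of circumradius 7 (constant along its height) (area = (24/2)·7.000²·sin(360°/24) = 152.19 mm²); the 9×12.5 cube at (0.5, 1) contributes its full rectangle (area 112.50 mm²); the cube at (10, 1) (footprint 30×12.5) is included at this height (area 375.00 mm²); Combining (union): the regions partially overlap — summed areas 677.73 mm² minus the doubly-counted overlap 144.65 mm² gives 533.08 mm² — area = 533.08 mm². At z = 35.75: the cylinder does not reach this height (z outside [0, 20.5]); the cylinder at (8.5, 7.5) is absent (z outside [12, 35.5]); the 9×12.5 cube at (0.5, 1) contributes its full rectangle (area 112.50 mm²); the cube at (10, 1) is not intersected at this z (z outside [1.5, 26]); Merging all regions: only the 9×12.5 cube at (0.5, 1) is present, so the union is just that shape — area = 112.50 mm². Checking containment: the cross-section at z = 35.75 is a subset of the cross-section at z = 20.

entirely on top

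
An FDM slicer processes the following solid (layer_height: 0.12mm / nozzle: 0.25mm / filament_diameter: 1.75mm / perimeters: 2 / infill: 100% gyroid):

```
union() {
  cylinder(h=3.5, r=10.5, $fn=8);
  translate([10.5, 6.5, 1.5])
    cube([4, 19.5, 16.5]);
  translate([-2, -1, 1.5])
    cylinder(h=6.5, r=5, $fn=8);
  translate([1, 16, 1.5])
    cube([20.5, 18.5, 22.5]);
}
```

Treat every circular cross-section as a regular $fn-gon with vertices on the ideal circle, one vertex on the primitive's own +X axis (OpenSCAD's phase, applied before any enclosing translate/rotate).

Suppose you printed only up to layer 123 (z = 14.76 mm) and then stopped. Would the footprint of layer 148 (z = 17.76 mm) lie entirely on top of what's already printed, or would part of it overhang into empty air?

entirely on top

Compare the two slices. At z = 14.76: the cylinder is absent (z outside [0, 3.5]); the cube at (10.5, 6.5) (footprint 4×19.5) is included at this height (area 78.00 mm²); the cylinder at (-2, -1) is not intersected at this z (z outside [1.5, 8]); the 20.5×18.5 cube at (1, 16) contributes its full rectangle (area 379.25 mm²); Merging all regions: the regions partially overlap — summed areas 457.25 mm² minus the doubly-counted overlap 40.00 mm² gives 417.25 mm² — area = 417.25 mm². At z = 17.76: the cylinder is not intersected at this z (z outside [0, 3.5]); the 4×19.5 cube at (10.5, 6.5) contributes its full rectangle (area 78.00 mm²); the cylinder at (-2, -1) does not reach this height (z outside [1.5, 8]); the cube at (1, 16) (footprint 20.5×18.5) is included at this height (area 379.25 mm²); Combining (union): the regions partially overlap — summed areas 457.25 mm² minus the doubly-counted overlap 40.00 mm² gives 417.25 mm² — area = 417.25 mm². Checking containment: the cross-section at z = 17.76 is a subset of the cross-section at z = 14.76.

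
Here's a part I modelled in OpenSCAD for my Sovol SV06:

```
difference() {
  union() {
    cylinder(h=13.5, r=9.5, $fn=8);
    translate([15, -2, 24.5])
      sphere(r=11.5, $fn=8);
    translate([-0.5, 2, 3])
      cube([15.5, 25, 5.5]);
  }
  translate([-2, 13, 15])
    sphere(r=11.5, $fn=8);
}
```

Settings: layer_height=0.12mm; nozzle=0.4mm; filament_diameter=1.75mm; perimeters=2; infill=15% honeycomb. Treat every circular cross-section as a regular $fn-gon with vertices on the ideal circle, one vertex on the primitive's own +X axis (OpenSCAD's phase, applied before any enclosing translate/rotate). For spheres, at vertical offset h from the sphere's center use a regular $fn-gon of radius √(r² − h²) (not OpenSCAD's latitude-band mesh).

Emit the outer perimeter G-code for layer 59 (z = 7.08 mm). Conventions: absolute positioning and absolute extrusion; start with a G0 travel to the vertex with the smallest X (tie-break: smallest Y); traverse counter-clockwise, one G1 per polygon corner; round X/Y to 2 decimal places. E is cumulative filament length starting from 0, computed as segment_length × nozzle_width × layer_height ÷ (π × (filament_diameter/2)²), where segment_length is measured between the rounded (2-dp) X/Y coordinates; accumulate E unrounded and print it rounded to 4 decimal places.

G0 X-9.50 Y0.00 Z7.08
G1 X-6.72 Y-6.72 E0.1451
G1 X0.00 Y-9.50 E0.2903
G1 X6.72 Y-6.72 E0.4354
G1 X9.50 Y0.00 E0.5805
G1 X8.67 Y2.00 E0.6237
G1 X15.00 Y2.00 E0.7500
G1 X15.00 Y27.00 E1.2489
G1 X-0.50 Y27.00 E1.5583
G1 X-0.50 Y20.72 E1.6836
G1 X3.90 Y18.90 E1.7786
G1 X6.34 Y13.00 E1.9060
G1 X3.90 Y7.10 E2.0334
G1 X-2.00 Y4.66 E2.1608
G1 X-6.75 Y6.63 E2.2635
G1 X-9.50 Y0.00 E2.4067

At z = 7.08 mm: the r=9.5 cylinder gives a regular 8-gon of circumradius 9.5 (constant along its height); the sphere at (15, -2) is not intersected at this z (|z−center|=17.420 > r=11.5); the cube at (-0.5, 2) (footprint 15.5×25) is included at this height; Combining (union): the regions partially overlap (shared area 49.34 mm²), so overlapping operands fuse into one piece — 1 connected region; the r=11.5 sphere at (-2, 13) slices to a regular 8-gon of circumradius 8.338 (√(r²−h²) with h=7.92 from center); Taking the first minus the rest: starting from that combined region, the r=11.5 sphere at (-2, 13) partially overlaps it — only the 89.95 mm² overlap (of its 196.64 mm²) is removed, clipping the outline — 1 connected region. The outline is a single polygon with 15 vertices. Extrusion per mm of travel: 0.4 × 0.12 / (π × 0.875²) = 0.019956. Accumulating E over each segment gives final E = 2.4067.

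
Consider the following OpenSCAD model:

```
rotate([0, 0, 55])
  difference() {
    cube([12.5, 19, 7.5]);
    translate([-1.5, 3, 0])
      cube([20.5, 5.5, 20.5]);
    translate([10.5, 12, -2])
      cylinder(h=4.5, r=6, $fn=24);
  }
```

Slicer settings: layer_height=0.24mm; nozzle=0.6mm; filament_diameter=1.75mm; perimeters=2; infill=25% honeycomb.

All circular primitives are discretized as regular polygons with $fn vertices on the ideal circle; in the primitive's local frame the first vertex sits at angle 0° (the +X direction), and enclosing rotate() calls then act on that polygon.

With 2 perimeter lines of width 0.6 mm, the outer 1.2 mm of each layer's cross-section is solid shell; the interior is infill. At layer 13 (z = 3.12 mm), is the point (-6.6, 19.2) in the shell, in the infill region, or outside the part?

shell

At z = 3.12 mm: the 12.5×19 cube contributes its full rectangle; the cube at (-1.5, 3) (footprint 20.5×5.5) is included at this height; the cylinder at (10.5, 12) is absent (z outside [-2, 2.5]); Subtracting the remaining from the first: starting from the 12.5×19 cube, the 20.5×5.5 cube at (-1.5, 3) partially overlaps it — only the 68.75 mm² overlap (of its 112.75 mm²) is removed, clipping the outline — 2 connected regions; (rotated 55° about Z; rotation is an isometry so areas/perimeters/island counts are preserved). Overall, the cross-section has 2 separate islands. Undo the 55° rotation: the query point maps to (11.942, 16.419) in the un-rotated model frame. The nearest boundary edge runs (12.50, 19.00)→(12.50, 8.50); distance from the point to it = 0.56 mm. (Shell/infill is judged within the island containing the point — the largest one.) The point is inside the cross-section, 0.56 mm from the nearest boundary — within the 1.2 mm shell band (2 × 0.6).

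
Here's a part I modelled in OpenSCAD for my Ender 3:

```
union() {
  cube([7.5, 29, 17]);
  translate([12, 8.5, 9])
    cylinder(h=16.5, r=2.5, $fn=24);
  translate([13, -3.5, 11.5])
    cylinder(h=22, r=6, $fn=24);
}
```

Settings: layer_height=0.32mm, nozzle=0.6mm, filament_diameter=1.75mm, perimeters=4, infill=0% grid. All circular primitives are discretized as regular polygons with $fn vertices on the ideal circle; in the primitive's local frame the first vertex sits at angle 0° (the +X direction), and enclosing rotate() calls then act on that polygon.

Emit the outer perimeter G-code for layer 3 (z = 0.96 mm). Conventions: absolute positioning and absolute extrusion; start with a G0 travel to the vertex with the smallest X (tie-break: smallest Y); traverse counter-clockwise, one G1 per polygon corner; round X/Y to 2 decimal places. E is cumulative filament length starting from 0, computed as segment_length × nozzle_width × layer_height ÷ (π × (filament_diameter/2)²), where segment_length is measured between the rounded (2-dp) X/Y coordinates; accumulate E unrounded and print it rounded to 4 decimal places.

G0 X0.00 Y0.00 Z0.96
G1 X7.50 Y0.00 E0.5987
G1 X7.50 Y29.00 E2.9136
G1 X0.00 Y29.00 E3.5123
G1 X0.00 Y0.00 E5.8272

At z = 0.96 mm: the cube (footprint 7.5×29) is included at this height; the cylinder at (12, 8.5) is absent (z outside [9, 25.5]); the cylinder at (13, -3.5) is not intersected at this z (z outside [11.5, 33.5]); Taking the union: only the 7.5×29 cube is present, so the union is just that shape — 1 connected region. The outline is a single polygon with 4 vertices. Extrusion per mm of travel: 0.6 × 0.32 / (π × 0.875²) = 0.079824. Accumulating E over each segment gives final E = 5.8272.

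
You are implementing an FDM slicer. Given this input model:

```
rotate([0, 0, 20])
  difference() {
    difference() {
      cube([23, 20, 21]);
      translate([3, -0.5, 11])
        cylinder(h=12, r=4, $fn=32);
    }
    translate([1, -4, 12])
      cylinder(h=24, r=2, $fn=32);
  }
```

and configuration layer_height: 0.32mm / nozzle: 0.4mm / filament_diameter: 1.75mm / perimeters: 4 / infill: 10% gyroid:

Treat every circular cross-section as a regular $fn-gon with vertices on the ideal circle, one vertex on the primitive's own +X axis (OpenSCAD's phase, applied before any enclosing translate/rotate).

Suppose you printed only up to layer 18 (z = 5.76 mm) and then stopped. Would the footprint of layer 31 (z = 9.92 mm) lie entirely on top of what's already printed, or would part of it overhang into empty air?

Compare the two slices. At z = 5.76: the cube (footprint 23×20) is included at this height (area 460.00 mm²); the cylinder at (3, -0.5) is absent (z outside [11, 23]); Taking the first minus the rest: none of the subtracted shapes is present at this height, so the 23×20 cube is unchanged — area = 460.00 mm²; the cylinder at (1, -4) does not reach this height (z outside [12, 36]); Taking the first minus the rest: none of the subtracted shapes is present at this height, so that combined region is unchanged — area = 460.00 mm²; (whole slice rotated 20° about Z — lengths, areas and connectivity unchanged). At z = 9.92: the cube is present — its section is the full 23×20 rectangle (area 460.00 mm²); the cylinder at (3, -0.5) does not reach this height (z outside [11, 23]); Subtracting the remaining from the first: none of the subtracted shapes is present at this height, so the 23×20 cube is unchanged — area = 460.00 mm²; the cylinder at (1, -4) is absent (z outside [12, 36]); Subtracting the remaining from the first: none of the subtracted shapes is present at this height, so the result so far is unchanged — area = 460.00 mm²; (rotated 20° about Z; rotation is an isometry so areas/perimeters/island counts are preserved). Checking containment: the cross-section at z = 9.92 is a subset of the cross-section at z = 5.76.

entirely on top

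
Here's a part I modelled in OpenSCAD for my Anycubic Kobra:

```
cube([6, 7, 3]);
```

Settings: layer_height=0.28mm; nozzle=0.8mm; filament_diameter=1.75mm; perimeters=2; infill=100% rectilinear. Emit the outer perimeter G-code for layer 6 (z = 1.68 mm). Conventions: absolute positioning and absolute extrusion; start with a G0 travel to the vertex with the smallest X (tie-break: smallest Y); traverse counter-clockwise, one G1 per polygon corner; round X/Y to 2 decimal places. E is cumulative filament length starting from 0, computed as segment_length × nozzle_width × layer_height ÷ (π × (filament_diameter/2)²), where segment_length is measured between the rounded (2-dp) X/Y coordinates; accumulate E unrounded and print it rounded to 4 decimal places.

G0 X0.00 Y0.00 Z1.68
G1 X6.00 Y0.00 E0.5588
G1 X6.00 Y7.00 E1.2107
G1 X0.00 Y7.00 E1.7694
G1 X0.00 Y0.00 E2.4213

At z = 1.68 mm: the 6×7 cube contributes its full rectangle. The outline is a single polygon with 4 vertices. Extrusion per mm of travel: 0.8 × 0.28 / (π × 0.875²) = 0.093128. Accumulating E over each segment gives final E = 2.4213.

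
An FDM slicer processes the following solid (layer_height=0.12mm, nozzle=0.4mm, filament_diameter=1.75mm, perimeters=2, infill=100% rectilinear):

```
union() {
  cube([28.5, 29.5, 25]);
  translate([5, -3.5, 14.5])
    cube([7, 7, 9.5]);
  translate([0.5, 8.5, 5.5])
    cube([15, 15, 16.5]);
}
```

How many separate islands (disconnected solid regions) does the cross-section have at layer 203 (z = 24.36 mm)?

At z = 24.36 mm: the cube is present — its section is the full 28.5×29.5 rectangle; the cube at (5, -3.5) is not intersected at this z (z outside [14.5, 24]); the cube at (0.5, 8.5) is absent (z outside [5.5, 22]); Combining (union): only the 28.5×29.5 cube is present, so the union is just that shape — 1 connected region. Overall, the cross-section is a single solid region. Island count = 1.

1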